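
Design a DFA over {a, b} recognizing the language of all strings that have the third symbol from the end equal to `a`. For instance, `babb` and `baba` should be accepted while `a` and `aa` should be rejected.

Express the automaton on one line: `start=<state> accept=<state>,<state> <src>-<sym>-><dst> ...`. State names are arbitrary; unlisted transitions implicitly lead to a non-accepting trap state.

start=q0 accept=q7,q8,q9,q10 q0-a->q1 q0-b->q2 q1-a->q3 q1-b->q4 q2-a->q5 q2-b->q6 q3-a->q7 q3-b->q8 q4-a->q9 q4-b->q10 q5-a->q11 q5-b->q12 q6-a->q13 q6-b->q14 q7-a->q7 q7-b->q8 q8-a->q9 q8-b->q10 q9-a->q11 q9-b->q12 q10-a->q13 q10-b->q14 q11-a->q7 q11-b->q8 q12-a->q9 q12-b->q10 q13-a->q11 q13-b->q12 q14-a->q13 q14-b->q14

Because acceptance depends on a position counted from the end, the machine has to buffer the most recent 3 symbols. Make each state the string of the last up-to-3 symbols read; on input `x` shift the window left and append `x`. Accept when the buffered window has length 3 and begins with `a`.
15 states suffice.
          a    b  
>  q0     q1   q2 
   q1     q3   q4 
   q2     q5   q6 
   q3     q7   q8 
   q4     q9  q10 
   q5    q11  q12 
   q6    q13  q14 
 * q7     q7   q8 
 * q8     q9  q10 
 * q9    q11  q12 
 * q10   q13  q14 
   q11    q7   q8 
   q12    q9  q10 
   q13   q11  q12 
   q14   q13  q14 
(> = start, * = accepting)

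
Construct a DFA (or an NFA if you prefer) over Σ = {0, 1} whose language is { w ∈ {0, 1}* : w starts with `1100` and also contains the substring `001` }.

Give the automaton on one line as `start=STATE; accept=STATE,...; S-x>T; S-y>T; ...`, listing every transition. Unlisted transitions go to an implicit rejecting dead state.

start=q0; accept=q6; q0-0>q1; q0-1>q2; q1-0>q1; q1-1>q1; q2-0>q1; q2-1>q3; q3-0>q4; q3-1>q1; q4-0>q5; q4-1>q1; q5-0>q5; q5-1>q6; q6-0>q6; q6-1>q6

Build one automaton per condition and run them in lockstep. The first has 6 states tracking whether the input so far still matches the prefix `1100`; the second has 4 states tracking whether and how much of `001` has been seen. A product state is a pair (one from each), accepting exactly when both do. Minimizing collapses redundant product states.
        0   1  
>  q0   q1  q2 
   q1   q1  q1 
   q2   q1  q3 
   q3   q4  q1 
   q4   q5  q1 
   q5   q5  q6 
 * q6   q6  q6 
(> = start, * = accepting)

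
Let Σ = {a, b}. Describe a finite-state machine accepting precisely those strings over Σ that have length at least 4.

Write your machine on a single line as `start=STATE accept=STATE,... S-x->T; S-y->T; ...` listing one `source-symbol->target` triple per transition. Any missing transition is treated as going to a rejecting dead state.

We only need to distinguish lengths 0, 1, …, 4, and '>4'. Chain q0 → q1 → q2 → q3 → q4 → q5 on every symbol, with q5 looping. Accepting states: {q4, q5}.
        a   b  
>  q0   q1  q1 
   q1   q2  q2 
   q2   q3  q3 
   q3   q4  q4 
 * q4   q5  q5 
 * q5   q5  q5 
(> = start, * = accepting)

start=q0; accept=q4,q5; q0-a->q1; q0-b->q1; q1-a->q2; q1-b->q2; q2-a->q3; q2-b->q3; q3-a->q4; q3-b->q4; q4-a->q5; q4-b->q5; q5-a->q5; q5-b->q5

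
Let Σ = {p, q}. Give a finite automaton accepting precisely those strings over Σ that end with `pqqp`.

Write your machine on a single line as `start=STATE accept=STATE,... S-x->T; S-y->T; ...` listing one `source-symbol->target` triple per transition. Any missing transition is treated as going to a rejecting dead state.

Remember how much of `pqqp` the current input suffix matches. State A means no match yet; B means the last symbol is `p`; C means the last 2 symbols are `pq`; D means the last 3 symbols are `pqq`; E means the last 4 symbols are `pqqp`. Only E accepts. On a mismatch, fall back to the longest proper suffix that is still a prefix of `pqqp`.
A 5-state machine:
       p  q 
>  A   B  A 
   B   B  C 
   C   B  D 
   D   E  A 
 * E   B  C 
(> = start, * = accepting)

start=A; accept=E; A-p->B; A-q->A; B-p->B; B-q->C; C-p->B; C-q->D; D-p->E; D-q->A; E-p->B; E-q->C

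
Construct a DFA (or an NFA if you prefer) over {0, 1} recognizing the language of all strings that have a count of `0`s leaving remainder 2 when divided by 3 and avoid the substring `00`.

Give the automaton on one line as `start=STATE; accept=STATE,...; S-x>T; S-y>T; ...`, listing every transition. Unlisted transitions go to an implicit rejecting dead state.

Run two small machines in parallel and take their product. The first has 3 states tracking the count of `0`s modulo 3; the second has 3 states tracking partial matches of the forbidden pattern `00`. A product state is a pair (one from each), accepting exactly when both do. After merging equivalent states the machine shrinks.
A 7-state machine:
        0   1  
>  q0   q1  q0 
   q1   q2  q3 
   q2   q2  q2 
   q3   q4  q3 
 * q4   q2  q5 
 * q5   q6  q5 
   q6   q2  q0 
(> = start, * = accepting)

start=q0; accept=q4,q5; q0-0>q1; q0-1>q0; q1-0>q2; q1-1>q3; q2-0>q2; q2-1>q2; q3-0>q4; q3-1>q3; q4-0>q2; q4-1>q5; q5-0>q6; q5-1>q5; q6-0>q2; q6-1>q0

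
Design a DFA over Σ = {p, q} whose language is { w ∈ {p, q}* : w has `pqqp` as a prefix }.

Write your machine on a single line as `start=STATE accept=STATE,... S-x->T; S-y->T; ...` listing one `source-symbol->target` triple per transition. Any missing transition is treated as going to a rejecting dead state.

Check the first 4 symbols one by one: s0 through s3 record how many have matched `pqqp` so far; any wrong symbol goes to the dead state s5. After all 4 match we enter the accepting sink s4.
6 states suffice.
        p   q  
>  s0   s1  s5 
   s1   s5  s2 
   s2   s5  s3 
   s3   s4  s5 
 * s4   s4  s4 
   s5   s5  s5 
(> = start, * = accepting)

start=s0; accept=s4; s0-p->s1; s0-q->s5; s1-p->s5; s1-q->s2; s2-p->s5; s2-q->s3; s3-p->s4; s3-q->s5; s4-p->s4; s4-q->s4; s5-p->s5; s5-q->s5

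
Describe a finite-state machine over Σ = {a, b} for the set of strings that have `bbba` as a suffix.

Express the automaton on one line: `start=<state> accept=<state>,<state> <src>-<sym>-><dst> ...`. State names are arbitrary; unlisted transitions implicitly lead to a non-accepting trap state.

start=q0 accept=q4 q0-a->q0 q0-b->q1 q1-a->q0 q1-b->q2 q2-a->q0 q2-b->q3 q3-a->q4 q3-b->q3 q4-a->q0 q4-b->q1

Remember how much of `bbba` the current input suffix matches. State q0 means no match yet; q1 means the last symbol is `b`; q2 means the last 2 symbols are `bb`; q3 means the last 3 symbols are `bbb`; q4 means the last 4 symbols are `bbba`. Only q4 accepts. On a mismatch, fall back to the longest proper suffix that is still a prefix of `bbba`.
5 states suffice.
        a   b  
>  q0   q0  q1 
   q1   q0  q2 
   q2   q0  q3 
   q3   q4  q3 
 * q4   q0  q1 
(> = start, * = accepting)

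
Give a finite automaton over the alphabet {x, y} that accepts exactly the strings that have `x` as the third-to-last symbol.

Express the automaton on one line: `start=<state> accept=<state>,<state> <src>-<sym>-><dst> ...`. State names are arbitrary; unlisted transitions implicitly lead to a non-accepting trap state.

Because acceptance depends on a position counted from the end, the machine has to buffer the most recent 3 symbols. Make each state the string of the last up-to-3 symbols read; on input `x` shift the window left and append `x`. Accept when the buffered window has length 3 and begins with `x`.
A 15-state machine:
          x    y  
>  s0     s1   s2 
   s1     s3   s4 
   s2     s5   s6 
   s3     s7   s8 
   s4     s9  s10 
   s5    s11  s12 
   s6    s13  s14 
 * s7     s7   s8 
 * s8     s9  s10 
 * s9    s11  s12 
 * s10   s13  s14 
   s11    s7   s8 
   s12    s9  s10 
   s13   s11  s12 
   s14   s13  s14 
(> = start, * = accepting)

start=s0 accept=s7,s8,s9,s10 s0-x->s1 s0-y->s2 s1-x->s3 s1-y->s4 s2-x->s5 s2-y->s6 s3-x->s7 s3-y->s8 s4-x->s9 s4-y->s10 s5-x->s11 s5-y->s12 s6-x->s13 s6-y->s14 s7-x->s7 s7-y->s8 s8-x->s9 s8-y->s10 s9-x->s11 s9-y->s12 s10-x->s13 s10-y->s14 s11-x->s7 s11-y->s8 s12-x->s9 s12-y->s10 s13-x->s11 s13-y->s12 s14-x->s13 s14-y->s14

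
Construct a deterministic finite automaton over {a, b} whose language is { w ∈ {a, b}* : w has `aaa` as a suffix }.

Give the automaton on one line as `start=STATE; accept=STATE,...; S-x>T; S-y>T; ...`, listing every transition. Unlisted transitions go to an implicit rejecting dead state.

Let each state record the length of the longest suffix of the input read so far that is also a prefix of `aaa`. q1 means the last symbol is `a`; q2 means the last 2 symbols are `aa`; q3 means the last 3 symbols are `aaa`. Accept only at q3, where the string currently ends in `aaa`.
With 4 states:
        a   b  
>  q0   q1  q0 
   q1   q2  q0 
   q2   q3  q0 
 * q3   q3  q0 
(> = start, * = accepting)

start=q0; accept=q3; q0-a>q1; q0-b>q0; q1-a>q2; q1-b>q0; q2-a>q3; q2-b>q0; q3-a>q3; q3-b>q0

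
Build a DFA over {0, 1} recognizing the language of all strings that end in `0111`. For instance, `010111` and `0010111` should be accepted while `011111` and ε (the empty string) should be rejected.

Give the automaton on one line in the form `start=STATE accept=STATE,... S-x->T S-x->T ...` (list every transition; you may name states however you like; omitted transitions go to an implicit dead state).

start=q0 accept=q4 q0-0->q1 q0-1->q0 q1-0->q1 q1-1->q2 q2-0->q1 q2-1->q3 q3-0->q1 q3-1->q4 q4-0->q1 q4-1->q0

Let each state record the length of the longest suffix of the input read so far that is also a prefix of `0111`. q1 means the last symbol is `0`; q2 means the last 2 symbols are `01`; q3 means the last 3 symbols are `011`; q4 means the last 4 symbols are `0111`. Accept only at q4, where the string currently ends in `0111`.
        0   1  
>  q0   q1  q0 
   q1   q1  q2 
   q2   q1  q3 
   q3   q1  q4 
 * q4   q1  q0 
(> = start, * = accepting)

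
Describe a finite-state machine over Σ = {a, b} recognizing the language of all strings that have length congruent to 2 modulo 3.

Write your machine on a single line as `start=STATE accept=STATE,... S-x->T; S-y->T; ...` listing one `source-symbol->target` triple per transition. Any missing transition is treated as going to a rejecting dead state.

Count input length modulo 3: every symbol advances one step around the cycle s0 → s1 → s2 → s0. Accept at s2.
        a   b  
>  s0   s1  s1 
   s1   s2  s2 
 * s2   s0  s0 
(> = start, * = accepting)

start=s0; accept=s2; s0-a->s1; s0-b->s1; s1-a->s2; s1-b->s2; s2-a->s0; s2-b->s0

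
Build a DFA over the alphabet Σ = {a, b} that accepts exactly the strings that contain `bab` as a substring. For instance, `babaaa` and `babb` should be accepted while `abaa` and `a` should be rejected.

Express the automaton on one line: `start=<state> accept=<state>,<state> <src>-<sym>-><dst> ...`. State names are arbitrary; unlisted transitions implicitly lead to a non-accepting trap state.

start=q0 accept=q3 q0-a->q0 q0-b->q1 q1-a->q2 q1-b->q1 q2-a->q0 q2-b->q3 q3-a->q3 q3-b->q3

States q0..q2 record the length of the longest prefix of `bab` that matches the current input suffix. Reaching q3 means `bab` has been seen, and we stay there forever. Accept from q3.
        a   b  
>  q0   q0  q1 
   q1   q2  q1 
   q2   q0  q3 
 * q3   q3  q3 
(> = start, * = accepting)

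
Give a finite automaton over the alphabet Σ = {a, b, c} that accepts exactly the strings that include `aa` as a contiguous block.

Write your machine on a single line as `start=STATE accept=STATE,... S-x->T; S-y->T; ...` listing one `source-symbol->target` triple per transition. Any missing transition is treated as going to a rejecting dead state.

start=q0; accept=q2; q0-a->q1; q0-b->q0; q0-c->q0; q1-a->q2; q1-b->q0; q1-c->q0; q2-a->q2; q2-b->q2; q2-c->q2

States q0..q1 record the length of the longest prefix of `aa` that matches the current input suffix. Reaching q2 means `aa` has been seen, and we stay there forever. Accept from q2.
With 3 states:
        a   b   c  
>  q0   q1  q0  q0 
   q1   q2  q0  q0 
 * q2   q2  q2  q2 
(> = start, * = accepting)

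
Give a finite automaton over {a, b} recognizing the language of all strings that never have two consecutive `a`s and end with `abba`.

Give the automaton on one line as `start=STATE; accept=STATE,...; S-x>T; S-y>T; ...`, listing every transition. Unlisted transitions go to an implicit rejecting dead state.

start=q0; accept=q5; q0-a>q1; q0-b>q0; q1-a>q2; q1-b>q3; q2-a>q2; q2-b>q2; q3-a>q1; q3-b>q4; q4-a>q5; q4-b>q0; q5-a>q2; q5-b>q3

Build one automaton per condition and run them in lockstep. One (3 states) tracks partial matches of the forbidden pattern `aa`; the other (5 states) tracks how much of the suffix `abba` has currently been matched. Each combined state is a pair, one component from each; accept when both components accept. After merging equivalent states the machine shrinks.
A 6-state machine:
        a   b  
>  q0   q1  q0 
   q1   q2  q3 
   q2   q2  q2 
   q3   q1  q4 
   q4   q5  q0 
 * q5   q2  q3 
(> = start, * = accepting)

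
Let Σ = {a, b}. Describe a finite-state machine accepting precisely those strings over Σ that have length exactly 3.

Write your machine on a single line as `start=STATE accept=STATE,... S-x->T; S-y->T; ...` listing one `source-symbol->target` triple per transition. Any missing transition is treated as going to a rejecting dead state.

start=S0; accept=S3; S0-a->S1; S0-b->S1; S1-a->S2; S1-b->S2; S2-a->S3; S2-b->S3; S3-a->S4; S3-b->S4; S4-a->S4; S4-b->S4

We only need to distinguish lengths 0, 1, …, 3, and '>3'. Chain S0 → S1 → S2 → S3 → S4 on every symbol, with S4 looping. Accepting states: {S3}.
5 states suffice.
        a   b  
>  S0   S1  S1 
   S1   S2  S2 
   S2   S3  S3 
 * S3   S4  S4 
   S4   S4  S4 
(> = start, * = accepting)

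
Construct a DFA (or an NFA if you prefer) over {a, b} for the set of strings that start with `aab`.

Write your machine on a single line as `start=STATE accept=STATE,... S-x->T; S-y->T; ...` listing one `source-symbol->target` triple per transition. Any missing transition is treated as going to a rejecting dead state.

Walk along `aab` while the input agrees: from q0 take `a` to q1, and so on. Any deviation drops to the rejecting sink q4. Once q3 is reached the prefix is confirmed and every continuation is accepted.
5 states suffice.
        a   b  
>  q0   q1  q4 
   q1   q2  q4 
   q2   q4  q3 
 * q3   q3  q3 
   q4   q4  q4 
(> = start, * = accepting)

start=q0; accept=q3; q0-a->q1; q0-b->q4; q1-a->q2; q1-b->q4; q2-a->q4; q2-b->q3; q3-a->q3; q3-b->q3; q4-a->q4; q4-b->q4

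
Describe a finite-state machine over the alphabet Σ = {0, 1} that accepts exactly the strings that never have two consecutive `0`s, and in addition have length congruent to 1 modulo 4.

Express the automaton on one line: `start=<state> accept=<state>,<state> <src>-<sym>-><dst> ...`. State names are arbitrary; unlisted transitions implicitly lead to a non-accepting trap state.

Handle the two conditions separately and then intersect. One (3 states) tracks partial matches of the forbidden pattern `00`; the other (4 states) tracks the input length modulo 4. Each combined state is a pair, one component from each; accept when both components accept. Minimizing collapses redundant product states.
With 9 states:
        0   1  
>  s0   s1  s2 
 * s1   s3  s4 
 * s2   s5  s4 
   s3   s3  s3 
   s4   s6  s7 
   s5   s3  s7 
   s6   s3  s0 
   s7   s8  s0 
   s8   s3  s2 
(> = start, * = accepting)

start=s0 accept=s1,s2 s0-0->s1 s0-1->s2 s1-0->s3 s1-1->s4 s2-0->s5 s2-1->s4 s3-0->s3 s3-1->s3 s4-0->s6 s4-1->s7 s5-0->s3 s5-1->s7 s6-0->s3 s6-1->s0 s7-0->s8 s7-1->s0 s8-0->s3 s8-1->s2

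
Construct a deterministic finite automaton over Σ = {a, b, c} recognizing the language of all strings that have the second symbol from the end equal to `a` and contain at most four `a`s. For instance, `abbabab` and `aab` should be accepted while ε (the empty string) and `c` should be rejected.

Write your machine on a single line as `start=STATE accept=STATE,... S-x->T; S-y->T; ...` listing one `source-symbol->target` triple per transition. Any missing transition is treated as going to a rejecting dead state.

start=s0; accept=s2,s3,s4,s5,s8,s9,s13; s0-a->s1; s0-b->s0; s0-c->s0; s1-a->s2; s1-b->s3; s1-c->s3; s2-a->s4; s2-b->s5; s2-c->s5; s3-a->s6; s3-b->s7; s3-c->s7; s4-a->s8; s4-b->s9; s4-c->s9; s5-a->s10; s5-b->s11; s5-c->s11; s6-a->s4; s6-b->s5; s6-c->s5; s7-a->s6; s7-b->s7; s7-c->s7; s8-a->s12; s8-b->s13; s8-c->s13; s9-a->s14; s9-b->s15; s9-c->s15; s10-a->s8; s10-b->s9; s10-c->s9; s11-a->s10; s11-b->s11; s11-c->s11; s12-a->s12; s12-b->s12; s12-c->s12; s13-a->s12; s13-b->s12; s13-c->s12; s14-a->s12; s14-b->s13; s14-c->s13; s15-a->s14; s15-b->s15; s15-c->s15

Run two small machines in parallel and take their product. The first has 13 states tracking the last 2 symbols read; the second has 6 states tracking the count of `a`s, saturating at 5. A product state is a pair (one from each), accepting exactly when both do. Equivalent product states are then merged.
          a    b    c  
>  s0     s1   s0   s0 
   s1     s2   s3   s3 
 * s2     s4   s5   s5 
 * s3     s6   s7   s7 
 * s4     s8   s9   s9 
 * s5    s10  s11  s11 
   s6     s4   s5   s5 
   s7     s6   s7   s7 
 * s8    s12  s13  s13 
 * s9    s14  s15  s15 
   s10    s8   s9   s9 
   s11   s10  s11  s11 
   s12   s12  s12  s12 
 * s13   s12  s12  s12 
   s14   s12  s13  s13 
   s15   s14  s15  s15 
(> = start, * = accepting)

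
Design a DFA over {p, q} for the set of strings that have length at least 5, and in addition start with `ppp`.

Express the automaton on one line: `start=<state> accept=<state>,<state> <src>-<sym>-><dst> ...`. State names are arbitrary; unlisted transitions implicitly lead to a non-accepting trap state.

start=s0 accept=s6 s0-p->s1 s0-q->s2 s1-p->s3 s1-q->s2 s2-p->s2 s2-q->s2 s3-p->s4 s3-q->s2 s4-p->s5 s4-q->s5 s5-p->s6 s5-q->s6 s6-p->s6 s6-q->s6

Handle the two conditions separately and then intersect. The first has 7 states tracking the input length, saturating at 6; the second has 5 states tracking whether the input so far still matches the prefix `ppp`. A product state is a pair (one from each), accepting exactly when both do. After merging equivalent states the machine shrinks.
A 7-state machine:
        p   q  
>  s0   s1  s2 
   s1   s3  s2 
   s2   s2  s2 
   s3   s4  s2 
   s4   s5  s5 
   s5   s6  s6 
 * s6   s6  s6 
(> = start, * = accepting)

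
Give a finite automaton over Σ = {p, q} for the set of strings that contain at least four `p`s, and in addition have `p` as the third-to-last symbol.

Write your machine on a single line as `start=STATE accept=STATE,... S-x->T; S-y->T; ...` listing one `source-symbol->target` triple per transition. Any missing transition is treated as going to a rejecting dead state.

Build one automaton per condition and run them in lockstep. One (6 states) tracks the count of `p`s, saturating at 5; the other (15 states) tracks the last 3 symbols read. Each combined state is a pair, one component from each; accept when both components accept. After merging equivalent states the machine shrinks.
With 15 states:
          p    q  
>  s0     s1   s0 
   s1     s2   s1 
   s2     s3   s4 
   s3     s5   s6 
   s4     s7   s4 
 * s5     s5   s8 
   s6     s9  s10 
   s7    s11   s6 
 * s8     s9  s12 
 * s9    s11  s13 
   s10   s14  s10 
   s11    s5   s8 
 * s12   s14  s10 
   s13    s9  s12 
   s14   s11  s13 
(> = start, * = accepting)

start=s0; accept=s5,s8,s9,s12; s0-p->s1; s0-q->s0; s1-p->s2; s1-q->s1; s2-p->s3; s2-q->s4; s3-p->s5; s3-q->s6; s4-p->s7; s4-q->s4; s5-p->s5; s5-q->s8; s6-p->s9; s6-q->s10; s7-p->s11; s7-q->s6; s8-p->s9; s8-q->s12; s9-p->s11; s9-q->s13; s10-p->s14; s10-q->s10; s11-p->s5; s11-q->s8; s12-p->s14; s12-q->s10; s13-p->s9; s13-q->s12; s14-p->s11; s14-q->s13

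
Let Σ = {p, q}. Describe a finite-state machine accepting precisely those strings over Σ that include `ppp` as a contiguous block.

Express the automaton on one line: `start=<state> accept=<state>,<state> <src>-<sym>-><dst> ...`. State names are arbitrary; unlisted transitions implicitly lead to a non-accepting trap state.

Track how much of `ppp` has been matched so far: state S0 is no progress, S3 is the absorbing accept state reached once `ppp` has occurred. Intermediate states record partial matches; on a mismatch, fall back to the longest reusable overlap.
With 4 states:
        p   q  
>  S0   S1  S0 
   S1   S2  S0 
   S2   S3  S0 
 * S3   S3  S3 
(> = start, * = accepting)

start=S0 accept=S3 S0-p->S1 S0-q->S0 S1-p->S2 S1-q->S0 S2-p->S3 S2-q->S0 S3-p->S3 S3-q->S3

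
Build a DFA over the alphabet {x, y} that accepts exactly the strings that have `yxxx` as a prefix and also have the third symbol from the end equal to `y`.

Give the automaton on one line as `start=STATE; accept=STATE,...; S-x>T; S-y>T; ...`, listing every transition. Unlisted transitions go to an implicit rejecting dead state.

start=q0; accept=q20,q21,q22,q23; q0-x>q1; q0-y>q2; q1-x>q3; q1-y>q4; q2-x>q5; q2-y>q6; q3-x>q7; q3-y>q8; q4-x>q9; q4-y>q10; q5-x>q11; q5-y>q12; q6-x>q13; q6-y>q14; q7-x>q7; q7-y>q8; q8-x>q9; q8-y>q10; q9-x>q15; q9-y>q12; q10-x>q13; q10-y>q14; q11-x>q16; q11-y>q8; q12-x>q9; q12-y>q10; q13-x>q15; q13-y>q12; q14-x>q13; q14-y>q14; q15-x>q7; q15-y>q8; q16-x>q16; q16-y>q17; q17-x>q18; q17-y>q19; q18-x>q20; q18-y>q21; q19-x>q22; q19-y>q23; q20-x>q16; q20-y>q17; q21-x>q18; q21-y>q19; q22-x>q20; q22-y>q21; q23-x>q22; q23-y>q23

Handle the two conditions separately and then intersect. The first has 6 states tracking whether the input so far still matches the prefix `yxxx`; the second has 15 states tracking the last 3 symbols read. A product state is a pair (one from each), accepting exactly when both do.
With 24 states:
          x    y  
>  q0     q1   q2 
   q1     q3   q4 
   q2     q5   q6 
   q3     q7   q8 
   q4     q9  q10 
   q5    q11  q12 
   q6    q13  q14 
   q7     q7   q8 
   q8     q9  q10 
   q9    q15  q12 
   q10   q13  q14 
   q11   q16   q8 
   q12    q9  q10 
   q13   q15  q12 
   q14   q13  q14 
   q15    q7   q8 
   q16   q16  q17 
   q17   q18  q19 
   q18   q20  q21 
   q19   q22  q23 
 * q20   q16  q17 
 * q21   q18  q19 
 * q22   q20  q21 
 * q23   q22  q23 
(> = start, * = accepting)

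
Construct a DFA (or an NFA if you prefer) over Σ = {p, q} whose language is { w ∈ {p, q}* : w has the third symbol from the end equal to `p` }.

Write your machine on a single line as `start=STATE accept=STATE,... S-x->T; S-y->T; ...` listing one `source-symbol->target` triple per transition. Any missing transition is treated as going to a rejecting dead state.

start=s0; accept=s7,s8,s9,s10; s0-p->s1; s0-q->s2; s1-p->s3; s1-q->s4; s2-p->s5; s2-q->s6; s3-p->s7; s3-q->s8; s4-p->s9; s4-q->s10; s5-p->s11; s5-q->s12; s6-p->s13; s6-q->s14; s7-p->s7; s7-q->s8; s8-p->s9; s8-q->s10; s9-p->s11; s9-q->s12; s10-p->s13; s10-q->s14; s11-p->s7; s11-q->s8; s12-p->s9; s12-q->s10; s13-p->s11; s13-q->s12; s14-p->s13; s14-q->s14

Because acceptance depends on a position counted from the end, the machine has to buffer the most recent 3 symbols. Make each state the string of the last up-to-3 symbols read; on input `x` shift the window left and append `x`. Accept when the buffered window has length 3 and begins with `p`.
A 15-state machine:
          p    q  
>  s0     s1   s2 
   s1     s3   s4 
   s2     s5   s6 
   s3     s7   s8 
   s4     s9  s10 
   s5    s11  s12 
   s6    s13  s14 
 * s7     s7   s8 
 * s8     s9  s10 
 * s9    s11  s12 
 * s10   s13  s14 
   s11    s7   s8 
   s12    s9  s10 
   s13   s11  s12 
   s14   s13  s14 
(> = start, * = accepting)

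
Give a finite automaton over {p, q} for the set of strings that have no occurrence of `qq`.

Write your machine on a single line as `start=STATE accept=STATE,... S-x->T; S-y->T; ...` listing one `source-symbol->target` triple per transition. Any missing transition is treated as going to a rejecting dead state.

start=S0; accept=S0,S1; S0-p->S0; S0-q->S1; S1-p->S0; S1-q->S2; S2-p->S2; S2-q->S2

Track partial matches of the forbidden pattern `qq`. State S2 is a dead state reached once `qq` has occurred; every other state accepts. S0 means no part of `qq` is currently matched.
3 states suffice.
        p   q  
>* S0   S0  S1 
 * S1   S0  S2 
   S2   S2  S2 
(> = start, * = accepting)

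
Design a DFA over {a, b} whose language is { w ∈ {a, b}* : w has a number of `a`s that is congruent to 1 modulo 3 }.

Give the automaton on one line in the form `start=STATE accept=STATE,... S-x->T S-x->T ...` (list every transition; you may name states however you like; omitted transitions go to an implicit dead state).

Keep the running count of `a`s modulo 3: each `a` advances along the cycle S0 → S1 → S2 → S0 while other symbols loop. Accept at S1.
A 3-state machine:
        a   b  
>  S0   S1  S0 
 * S1   S2  S1 
   S2   S0  S2 
(> = start, * = accepting)

start=S0 accept=S1 S0-a->S1 S0-b->S0 S1-a->S2 S1-b->S1 S2-a->S0 S2-b->S2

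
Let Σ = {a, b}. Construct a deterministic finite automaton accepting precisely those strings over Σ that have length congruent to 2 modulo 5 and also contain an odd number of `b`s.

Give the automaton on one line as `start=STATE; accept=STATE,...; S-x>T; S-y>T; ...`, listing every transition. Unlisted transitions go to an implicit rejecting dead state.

Build one automaton per condition and run them in lockstep. The first has 5 states tracking the input length modulo 5; the second has 2 states tracking the count of `b`s modulo 2. A product state is a pair (one from each), accepting exactly when both do.
10 states suffice.
        a   b  
>  s0   s1  s2 
   s1   s3  s4 
   s2   s4  s3 
   s3   s5  s6 
 * s4   s6  s5 
   s5   s7  s8 
   s6   s8  s7 
   s7   s0  s9 
   s8   s9  s0 
   s9   s2  s1 
(> = start, * = accepting)

start=s0; accept=s4; s0-a>s1; s0-b>s2; s1-a>s3; s1-b>s4; s2-a>s4; s2-b>s3; s3-a>s5; s3-b>s6; s4-a>s6; s4-b>s5; s5-a>s7; s5-b>s8; s6-a>s8; s6-b>s7; s7-a>s0; s7-b>s9; s8-a>s9; s8-b>s0; s9-a>s2; s9-b>s1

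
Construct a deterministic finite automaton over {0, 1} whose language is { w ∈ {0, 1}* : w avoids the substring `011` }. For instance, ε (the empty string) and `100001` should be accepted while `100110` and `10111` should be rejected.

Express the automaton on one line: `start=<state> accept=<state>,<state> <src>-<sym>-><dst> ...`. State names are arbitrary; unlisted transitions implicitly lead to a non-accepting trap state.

start=q0 accept=q0,q1,q2 q0-0->q1 q0-1->q0 q1-0->q1 q1-1->q2 q2-0->q1 q2-1->q3 q3-0->q3 q3-1->q3

Track partial matches of the forbidden pattern `011`. State q3 is a dead state reached once `011` has occurred; every other state accepts. q0 means no part of `011` is currently matched.
A 4-state machine:
        0   1  
>* q0   q1  q0 
 * q1   q1  q2 
 * q2   q1  q3 
   q3   q3  q3 
(> = start, * = accepting)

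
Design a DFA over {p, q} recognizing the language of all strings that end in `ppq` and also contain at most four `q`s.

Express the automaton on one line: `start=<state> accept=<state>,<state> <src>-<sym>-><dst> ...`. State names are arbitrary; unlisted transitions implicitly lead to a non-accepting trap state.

start=S0 accept=S6,S10,S14,S16 S0-p->S1 S0-q->S2 S1-p->S3 S1-q->S2 S2-p->S4 S2-q->S5 S3-p->S3 S3-q->S6 S4-p->S7 S4-q->S5 S5-p->S8 S5-q->S9 S6-p->S4 S6-q->S5 S7-p->S7 S7-q->S10 S8-p->S11 S8-q->S9 S9-p->S12 S9-q->S13 S10-p->S8 S10-q->S9 S11-p->S11 S11-q->S14 S12-p->S15 S12-q->S13 S13-p->S13 S13-q->S13 S14-p->S12 S14-q->S13 S15-p->S15 S15-q->S16 S16-p->S13 S16-q->S13

Build one automaton per condition and run them in lockstep. The first has 4 states tracking how much of the suffix `ppq` has currently been matched; the second has 6 states tracking the count of `q`s, saturating at 5. A product state is a pair (one from each), accepting exactly when both do. Minimizing collapses redundant product states.
          p    q  
>  S0     S1   S2 
   S1     S3   S2 
   S2     S4   S5 
   S3     S3   S6 
   S4     S7   S5 
   S5     S8   S9 
 * S6     S4   S5 
   S7     S7  S10 
   S8    S11   S9 
   S9    S12  S13 
 * S10    S8   S9 
   S11   S11  S14 
   S12   S15  S13 
   S13   S13  S13 
 * S14   S12  S13 
   S15   S15  S16 
 * S16   S13  S13 
(> = start, * = accepting)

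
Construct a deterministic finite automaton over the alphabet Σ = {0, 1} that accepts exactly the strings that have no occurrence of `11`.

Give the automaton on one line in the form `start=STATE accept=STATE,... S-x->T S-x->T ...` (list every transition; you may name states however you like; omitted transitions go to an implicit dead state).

This is the complement of 'contains `11`'. Use the same substring-matching states — q0 through q2 holding how much of `11` has just been matched — but flip the accepting set: everything except the trap q2 accepts.
A 3-state machine:
        0   1  
>* q0   q0  q1 
 * q1   q0  q2 
   q2   q2  q2 
(> = start, * = accepting)

start=q0 accept=q0,q1 q0-0->q0 q0-1->q1 q1-0->q0 q1-1->q2 q2-0->q2 q2-1->q2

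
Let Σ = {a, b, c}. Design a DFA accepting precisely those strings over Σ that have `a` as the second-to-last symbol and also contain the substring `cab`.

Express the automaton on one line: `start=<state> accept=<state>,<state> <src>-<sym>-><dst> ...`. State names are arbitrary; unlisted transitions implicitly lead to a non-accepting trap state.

start=q0 accept=q3,q6 q0-a->q0 q0-b->q0 q0-c->q1 q1-a->q2 q1-b->q0 q1-c->q1 q2-a->q0 q2-b->q3 q2-c->q1 q3-a->q4 q3-b->q5 q3-c->q5 q4-a->q6 q4-b->q3 q4-c->q3 q5-a->q4 q5-b->q5 q5-c->q5 q6-a->q6 q6-b->q3 q6-c->q3

Run two small machines in parallel and take their product. The first has 13 states tracking the last 2 symbols read; the second has 4 states tracking whether and how much of `cab` has been seen. A product state is a pair (one from each), accepting exactly when both do. After merging equivalent states the machine shrinks.
With 7 states:
        a   b   c  
>  q0   q0  q0  q1 
   q1   q2  q0  q1 
   q2   q0  q3  q1 
 * q3   q4  q5  q5 
   q4   q6  q3  q3 
   q5   q4  q5  q5 
 * q6   q6  q3  q3 
(> = start, * = accepting)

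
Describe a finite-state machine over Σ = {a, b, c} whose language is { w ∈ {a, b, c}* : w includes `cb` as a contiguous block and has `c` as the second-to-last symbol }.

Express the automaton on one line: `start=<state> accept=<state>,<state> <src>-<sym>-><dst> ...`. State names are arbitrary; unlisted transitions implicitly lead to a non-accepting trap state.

Build one automaton per condition and run them in lockstep. One (3 states) tracks whether and how much of `cb` has been seen; the other (13 states) tracks the last 2 symbols read. Each combined state is a pair, one component from each; accept when both components accept. After merging equivalent states the machine shrinks.
With 6 states:
        a   b   c  
>  q0   q0  q0  q1 
   q1   q0  q2  q1 
 * q2   q3  q3  q4 
   q3   q3  q3  q4 
   q4   q2  q2  q5 
 * q5   q2  q2  q5 
(> = start, * = accepting)

start=q0 accept=q2,q5 q0-a->q0 q0-b->q0 q0-c->q1 q1-a->q0 q1-b->q2 q1-c->q1 q2-a->q3 q2-b->q3 q2-c->q4 q3-a->q3 q3-b->q3 q3-c->q4 q4-a->q2 q4-b->q2 q4-c->q5 q5-a->q2 q5-b->q2 q5-c->q5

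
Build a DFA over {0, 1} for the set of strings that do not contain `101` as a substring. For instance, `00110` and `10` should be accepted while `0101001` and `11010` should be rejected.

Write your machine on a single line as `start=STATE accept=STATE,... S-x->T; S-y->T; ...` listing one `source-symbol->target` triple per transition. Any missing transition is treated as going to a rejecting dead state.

Track partial matches of the forbidden pattern `101`. State s3 is a dead state reached once `101` has occurred; every other state accepts. s0 means no part of `101` is currently matched.
With 4 states:
        0   1  
>* s0   s0  s1 
 * s1   s2  s1 
 * s2   s0  s3 
   s3   s3  s3 
(> = start, * = accepting)

start=s0; accept=s0,s1,s2; s0-0->s0; s0-1->s1; s1-0->s2; s1-1->s1; s2-0->s0; s2-1->s3; s3-0->s3; s3-1->s3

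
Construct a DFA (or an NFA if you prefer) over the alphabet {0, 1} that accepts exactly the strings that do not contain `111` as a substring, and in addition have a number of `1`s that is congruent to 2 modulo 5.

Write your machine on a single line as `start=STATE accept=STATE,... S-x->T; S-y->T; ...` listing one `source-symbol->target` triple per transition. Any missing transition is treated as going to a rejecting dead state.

Build one automaton per condition and run them in lockstep. One (4 states) tracks partial matches of the forbidden pattern `111`; the other (5 states) tracks the count of `1`s modulo 5. Each combined state is a pair, one component from each; accept when both components accept. After merging equivalent states the machine shrinks.
16 states suffice.
          0    1  
>  s0     s0   s1 
   s1     s2   s3 
   s2     s2   s4 
 * s3     s5   s6 
 * s4     s5   s7 
 * s5     s5   s8 
   s6     s6   s6 
   s7     s9   s6 
   s8     s9  s10 
   s9     s9  s11 
   s10   s12   s6 
   s11   s12  s13 
   s12   s12  s14 
   s13    s0   s6 
   s14    s0  s15 
   s15    s2   s6 
(> = start, * = accepting)

start=s0; accept=s3,s4,s5; s0-0->s0; s0-1->s1; s1-0->s2; s1-1->s3; s2-0->s2; s2-1->s4; s3-0->s5; s3-1->s6; s4-0->s5; s4-1->s7; s5-0->s5; s5-1->s8; s6-0->s6; s6-1->s6; s7-0->s9; s7-1->s6; s8-0->s9; s8-1->s10; s9-0->s9; s9-1->s11; s10-0->s12; s10-1->s6; s11-0->s12; s11-1->s13; s12-0->s12; s12-1->s14; s13-0->s0; s13-1->s6; s14-0->s0; s14-1->s15; s15-0->s2; s15-1->s6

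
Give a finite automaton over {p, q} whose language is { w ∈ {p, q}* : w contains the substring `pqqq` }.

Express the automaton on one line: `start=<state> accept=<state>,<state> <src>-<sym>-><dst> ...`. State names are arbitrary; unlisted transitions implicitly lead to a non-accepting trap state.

States s0..s3 record the length of the longest prefix of `pqqq` that matches the current input suffix. Reaching s4 means `pqqq` has been seen, and we stay there forever. Accept from s4.
With 5 states:
        p   q  
>  s0   s1  s0 
   s1   s1  s2 
   s2   s1  s3 
   s3   s1  s4 
 * s4   s4  s4 
(> = start, * = accepting)

start=s0 accept=s4 s0-p->s1 s0-q->s0 s1-p->s1 s1-q->s2 s2-p->s1 s2-q->s3 s3-p->s1 s3-q->s4 s4-p->s4 s4-q->s4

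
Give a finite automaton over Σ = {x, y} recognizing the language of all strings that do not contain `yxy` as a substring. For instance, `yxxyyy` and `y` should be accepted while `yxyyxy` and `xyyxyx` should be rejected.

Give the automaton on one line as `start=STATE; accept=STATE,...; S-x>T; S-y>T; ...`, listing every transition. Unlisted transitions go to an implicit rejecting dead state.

start=S0; accept=S0,S1,S2; S0-x>S0; S0-y>S1; S1-x>S2; S1-y>S1; S2-x>S0; S2-y>S3; S3-x>S3; S3-y>S3

Track partial matches of the forbidden pattern `yxy`. State S3 is a dead state reached once `yxy` has occurred; every other state accepts. S0 means no part of `yxy` is currently matched.
        x   y  
>* S0   S0  S1 
 * S1   S2  S1 
 * S2   S0  S3 
   S3   S3  S3 
(> = start, * = accepting)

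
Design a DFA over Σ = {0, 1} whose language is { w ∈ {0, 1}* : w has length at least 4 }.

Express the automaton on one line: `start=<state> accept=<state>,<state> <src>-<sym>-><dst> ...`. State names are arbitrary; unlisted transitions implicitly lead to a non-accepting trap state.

start=S0 accept=S4,S5 S0-0->S1 S0-1->S1 S1-0->S2 S1-1->S2 S2-0->S3 S2-1->S3 S3-0->S4 S3-1->S4 S4-0->S5 S4-1->S5 S5-0->S5 S5-1->S5

We only need to distinguish lengths 0, 1, …, 4, and '>4'. Chain S0 → S1 → S2 → S3 → S4 → S5 on every symbol, with S5 looping. Accepting states: {S4, S5}.
A 6-state machine:
        0   1  
>  S0   S1  S1 
   S1   S2  S2 
   S2   S3  S3 
   S3   S4  S4 
 * S4   S5  S5 
 * S5   S5  S5 
(> = start, * = accepting)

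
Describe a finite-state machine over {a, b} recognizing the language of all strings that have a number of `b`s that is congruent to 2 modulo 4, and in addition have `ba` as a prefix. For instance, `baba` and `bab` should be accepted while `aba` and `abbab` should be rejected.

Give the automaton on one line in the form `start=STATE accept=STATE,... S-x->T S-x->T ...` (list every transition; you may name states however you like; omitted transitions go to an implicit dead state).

start=q0 accept=q4 q0-a->q1 q0-b->q2 q1-a->q1 q1-b->q1 q2-a->q3 q2-b->q1 q3-a->q3 q3-b->q4 q4-a->q4 q4-b->q5 q5-a->q5 q5-b->q6 q6-a->q6 q6-b->q3

Build one automaton per condition and run them in lockstep. The first has 4 states tracking the count of `b`s modulo 4; the second has 4 states tracking whether the input so far still matches the prefix `ba`. A product state is a pair (one from each), accepting exactly when both do. Minimizing collapses redundant product states.
7 states suffice.
        a   b  
>  q0   q1  q2 
   q1   q1  q1 
   q2   q3  q1 
   q3   q3  q4 
 * q4   q4  q5 
   q5   q5  q6 
   q6   q6  q3 
(> = start, * = accepting)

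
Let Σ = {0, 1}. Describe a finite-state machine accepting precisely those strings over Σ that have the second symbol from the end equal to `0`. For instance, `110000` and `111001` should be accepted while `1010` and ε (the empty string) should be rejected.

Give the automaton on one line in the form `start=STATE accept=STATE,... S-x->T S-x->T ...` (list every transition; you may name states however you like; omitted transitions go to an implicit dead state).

A DFA must remember the last 2 symbols (since which symbol is second-to-last isn't known until the input ends). Use one state per possible window of the last ≤2 symbols; accept from those whose window starts with `0`.
A 7-state machine:
        0   1  
>  q0   q1  q2 
   q1   q3  q4 
   q2   q5  q6 
 * q3   q3  q4 
 * q4   q5  q6 
   q5   q3  q4 
   q6   q5  q6 
(> = start, * = accepting)

start=q0 accept=q3,q4 q0-0->q1 q0-1->q2 q1-0->q3 q1-1->q4 q2-0->q5 q2-1->q6 q3-0->q3 q3-1->q4 q4-0->q5 q4-1->q6 q5-0->q3 q5-1->q4 q6-0->q5 q6-1->q6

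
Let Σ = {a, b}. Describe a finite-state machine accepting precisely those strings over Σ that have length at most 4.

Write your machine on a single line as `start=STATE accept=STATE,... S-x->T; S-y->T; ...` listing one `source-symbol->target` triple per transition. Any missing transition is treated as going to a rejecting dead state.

Count input length up to 5: every symbol moves from s0 toward s5, which means 'more than 4' and absorbs. Accept from {s0, s1, s2, s3, s4}.
        a   b  
>* s0   s1  s1 
 * s1   s2  s2 
 * s2   s3  s3 
 * s3   s4  s4 
 * s4   s5  s5 
   s5   s5  s5 
(> = start, * = accepting)

start=s0; accept=s0,s1,s2,s3,s4; s0-a->s1; s0-b->s1; s1-a->s2; s1-b->s2; s2-a->s3; s2-b->s3; s3-a->s4; s3-b->s4; s4-a->s5; s4-b->s5; s5-a->s5; s5-b->s5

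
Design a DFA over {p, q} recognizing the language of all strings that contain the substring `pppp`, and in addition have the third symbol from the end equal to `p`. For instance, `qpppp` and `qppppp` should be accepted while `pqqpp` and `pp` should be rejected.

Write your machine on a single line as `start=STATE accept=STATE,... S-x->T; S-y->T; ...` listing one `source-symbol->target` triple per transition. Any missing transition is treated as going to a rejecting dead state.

start=s0; accept=s4,s5,s6,s7; s0-p->s1; s0-q->s0; s1-p->s2; s1-q->s0; s2-p->s3; s2-q->s0; s3-p->s4; s3-q->s0; s4-p->s4; s4-q->s5; s5-p->s6; s5-q->s7; s6-p->s8; s6-q->s9; s7-p->s10; s7-q->s11; s8-p->s4; s8-q->s5; s9-p->s6; s9-q->s7; s10-p->s8; s10-q->s9; s11-p->s10; s11-q->s11

Handle the two conditions separately and then intersect. The first has 5 states tracking whether and how much of `pppp` has been seen; the second has 15 states tracking the last 3 symbols read. A product state is a pair (one from each), accepting exactly when both do. Equivalent product states are then merged.
          p    q  
>  s0     s1   s0 
   s1     s2   s0 
   s2     s3   s0 
   s3     s4   s0 
 * s4     s4   s5 
 * s5     s6   s7 
 * s6     s8   s9 
 * s7    s10  s11 
   s8     s4   s5 
   s9     s6   s7 
   s10    s8   s9 
   s11   s10  s11 
(> = start, * = accepting)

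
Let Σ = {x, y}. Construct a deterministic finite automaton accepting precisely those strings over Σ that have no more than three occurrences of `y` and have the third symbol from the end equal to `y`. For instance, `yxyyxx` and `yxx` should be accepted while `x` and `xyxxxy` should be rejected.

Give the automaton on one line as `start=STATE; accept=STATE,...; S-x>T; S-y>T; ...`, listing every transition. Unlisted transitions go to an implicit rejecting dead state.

start=q0; accept=q4,q5,q6,q7,q12,q13,q14,q19; q0-x>q0; q0-y>q1; q1-x>q2; q1-y>q3; q2-x>q4; q2-y>q5; q3-x>q6; q3-y>q7; q4-x>q8; q4-y>q9; q5-x>q10; q5-y>q11; q6-x>q12; q6-y>q13; q7-x>q14; q7-y>q15; q8-x>q8; q8-y>q9; q9-x>q10; q9-y>q11; q10-x>q12; q10-y>q13; q11-x>q14; q11-y>q15; q12-x>q16; q12-y>q17; q13-x>q18; q13-y>q15; q14-x>q19; q14-y>q15; q15-x>q15; q15-y>q15; q16-x>q16; q16-y>q17; q17-x>q18; q17-y>q15; q18-x>q19; q18-y>q15; q19-x>q15; q19-y>q15

Handle the two conditions separately and then intersect. The first has 5 states tracking the count of `y`s, saturating at 4; the second has 15 states tracking the last 3 symbols read. A product state is a pair (one from each), accepting exactly when both do. Minimizing collapses redundant product states.
With 20 states:
          x    y  
>  q0     q0   q1 
   q1     q2   q3 
   q2     q4   q5 
   q3     q6   q7 
 * q4     q8   q9 
 * q5    q10  q11 
 * q6    q12  q13 
 * q7    q14  q15 
   q8     q8   q9 
   q9    q10  q11 
   q10   q12  q13 
   q11   q14  q15 
 * q12   q16  q17 
 * q13   q18  q15 
 * q14   q19  q15 
   q15   q15  q15 
   q16   q16  q17 
   q17   q18  q15 
   q18   q19  q15 
 * q19   q15  q15 
(> = start, * = accepting)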